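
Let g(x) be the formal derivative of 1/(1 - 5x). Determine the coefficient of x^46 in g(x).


Differentiate termwise: d/dx sum_{k>=0} 5^k x^k = sum_{k>=1} k 5^k x^(k-1) = sum_{j>=0} (j+1) 5^(j+1) x^j.
Equivalently, d/dx [1/(1 - 5x)] = 5/(1 - 5x)^2.
For j = 46: 47 * 5^47 = 47 * 710542735760100185871124267578125 = 33395508580724708735942840576171875.

33395508580724708735942840576171875


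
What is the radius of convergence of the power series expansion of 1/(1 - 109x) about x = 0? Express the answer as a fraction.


Expanding 1/(1 - 109x) = sum_{k>=0} 109^k x^k, the series converges when |109x| < 1, i.e., |x| < 1/109.
So the radius of convergence is 1/109 = 1/109.

1/109


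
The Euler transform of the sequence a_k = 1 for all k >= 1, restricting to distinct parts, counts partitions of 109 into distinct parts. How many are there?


Partitions of 109 into distinct parts can be computed via generating function.
Product (1+x)(1+x^2)(1+x^3)...
The coefficient of x^109 = 927406

927406


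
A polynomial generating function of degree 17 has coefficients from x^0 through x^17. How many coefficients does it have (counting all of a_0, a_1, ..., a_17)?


A polynomial of degree 17 takes the form a_0 + a_1 x + ... + a_17 x^17.
The number of coefficients is 17 + 1 = 18.

18


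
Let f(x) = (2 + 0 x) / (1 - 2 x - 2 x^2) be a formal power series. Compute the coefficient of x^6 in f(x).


Write f(x) = sum_{k>=0} a_k x^k. Multiplying both sides by 1 - 2 x - 2 x^2 gives
(1 - 2 x - 2 x^2) sum_{k>=0} a_k x^k = 2 + 0 x.
Matching coefficients:
 x^0: a_0 = 2
 x^1: a_1 - 2 a_0 = 0  =>  a_1 = 2*2 + 0 = 4
 x^k (k >= 2): a_k = 2 a_{k-1} + 2 a_{k-2}.
Iterating: a_2 = 12, a_3 = 32, a_4 = 88, a_5 = 240, a_6 = 656.
So the coefficient of x^6 is 656.

656


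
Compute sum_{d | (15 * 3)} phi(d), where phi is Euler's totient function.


First, 15 * 3 = 45. One classical identity is sum_{d | n} phi(d) = n (each k in [1, n] has a unique gcd with n, and among the k's with gcd(k, n) = n/d there are phi(d) of them). So the sum equals 45. We also verify directly:
Divisors of 45: 1, 3, 5, 9, 15, 45.
phi values: 1, 2, 4, 6, 8, 24.
Sum = 45.

45


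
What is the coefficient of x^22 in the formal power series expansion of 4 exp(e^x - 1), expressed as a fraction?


exp(e^x - 1) is the exponential generating function for the Bell numbers Bell_k: exp(e^x - 1) = sum_{k>=0} Bell_k x^k / k!.
So the coefficient of x^22 in 4 exp(e^x - 1) is 4 Bell_22 / 22!.
Computing: Bell_22 = 4506715738447323 and 22! = 1124000727777607680000, giving
4 * 4506715738447323/1124000727777607680000 = 88366975263673/5509807489105920000.

88366975263673/5509807489105920000


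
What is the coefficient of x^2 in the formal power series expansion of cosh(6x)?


The Maclaurin series is cosh(t) = sum_{m>=0} t^(2m) / (2m)!, so substituting t = 6x, only even powers of x are nonzero, with coefficient of x^(2m) equal to 6^(2m) / (2m)!.
For x^2 the coefficient is 6^2/2! = 36/2 = 18.

18


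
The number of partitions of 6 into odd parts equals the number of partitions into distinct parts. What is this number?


Computing partitions of 6 into odd parts (1, 3, 5, ...):
Using the generating function prod_{k>=0} 1/(1-x^(2k+1)),
the count is 4

4


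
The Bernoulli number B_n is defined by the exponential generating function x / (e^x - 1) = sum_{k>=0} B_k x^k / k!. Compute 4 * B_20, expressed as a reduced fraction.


Bernoulli numbers can also be computed recursively via B_0 = 1 and sum_{j=0}^{m} C(m+1, j) B_j = 0 for m >= 1. Odd-index Bernoulli numbers vanish for k >= 3.
Computing B_20 = -174611/330, so 4 * B_20 = 4 * -174611/330 = -349222/165.

-349222/165


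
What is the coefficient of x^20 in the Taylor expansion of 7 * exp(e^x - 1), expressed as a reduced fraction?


exp(e^x - 1) = sum_{k>=0} Bell_k x^k / k!, where Bell_k is the k-th Bell number.
So the coefficient of x^20 is 7 * Bell_20 / 20!.
Computing: Bell_20 = 51724158235372 and 20! = 2432902008176640000, giving
7 * 51724158235372/2432902008176640000 = 1847291365549/12412765347840000.

1847291365549/12412765347840000


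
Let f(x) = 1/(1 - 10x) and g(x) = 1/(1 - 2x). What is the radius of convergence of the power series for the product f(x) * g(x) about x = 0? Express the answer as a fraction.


The radius of 1/(1 - 10x) is 1/10 (nearest singularity at x = 1/10), and the radius of 1/(1 - 2x) is 1/2.
The product f(x)*g(x) = 1/((1 - 10x)(1 - 2x)) has singularities at both 1/10 and 1/2, so its radius of convergence is the distance to the nearest one:
min(1/10, 1/2) = 1/10.

1/10


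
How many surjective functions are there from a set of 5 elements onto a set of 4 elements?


By inclusion-exclusion on which target elements are missed, the number of surjections from an n-set onto a k-set is
surj(n, k) = sum_{j=0}^{k} (-1)^j C(k, j) (k - j)^n.
Equivalently surj(n, k) = k! * S(n, k), where S(n, k) is the Stirling number of the second kind.
For n = 5, k = 4:
S(5, 4) = 10, so
surj = 4! * 10 = 24 * 10 = 240.

240


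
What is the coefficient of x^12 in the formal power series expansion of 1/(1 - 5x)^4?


The general identity 1/(1 - c x)^r = sum_{k>=0} c^k C(k + r - 1, r - 1) x^k follows by substituting y = c x into 1/(1 - y)^r = sum_{k>=0} C(k + r - 1, r - 1) y^k.
For c = 5, r = 4, k = 12:
5^12 * C(15, 3) = 244140625 * 455 = 111083984375.

111083984375


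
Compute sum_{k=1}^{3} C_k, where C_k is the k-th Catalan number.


C_1 through C_3: 1, 2, 5
Sum = 1 + 2 + 5
= 8

8


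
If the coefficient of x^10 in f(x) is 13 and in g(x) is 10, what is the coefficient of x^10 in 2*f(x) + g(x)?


Scalar multiplication scales coefficients: 2 * 13 = 26.
Then add the g coefficient: 26 + 10
= 36

36


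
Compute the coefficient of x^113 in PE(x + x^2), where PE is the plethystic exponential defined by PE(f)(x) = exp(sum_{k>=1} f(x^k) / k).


With f(x) = x + x^2, the exponent is sum_{k>=1} (x^k + x^(2k)) / k = -ln(1 - x) - ln(1 - x^2). Exponentiating:
PE(x + x^2) = 1 / ((1 - x)(1 - x^2)).
This is the generating function for partitions of n into parts of size 1 or 2. The number of 2's can be any j in 0..56, and the rest are 1's, so
[x^113] = floor(113/2) + 1 = 57.

57


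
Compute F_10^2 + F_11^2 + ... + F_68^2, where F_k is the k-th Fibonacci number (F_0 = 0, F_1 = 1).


There is a standard identity sum_{k=0}^{N} F_k^2 = F_N * F_{N+1} (proved inductively from the telescoping relation F_k^2 = F_k F_{k+1} - F_{k-1} F_k). Then
sum_{k=10}^{68} F_k^2 = F_68 F_69 - F_9 F_10.
Computing: F_68 = 72723460248141, F_69 = 117669030460994, F_9 = 34, F_10 = 55.
Sum = 72723460248141 * 117669030460994 - 34 * 55 = 8557299059167389606861510284.

8557299059167389606861510284


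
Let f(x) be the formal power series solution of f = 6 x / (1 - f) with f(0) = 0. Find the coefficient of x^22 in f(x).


Apply Lagrange inversion: f = 6 x * phi(f) with phi(t) = 1/(1 - t), so
[x^n] f = 6^n * (1/n) [t^(n-1)] phi(t)^n = 6^n * (1/n) [t^(n-1)] (1 - t)^(-n) = 6^n * (1/n) C(2n - 2, n - 1) = 6^n * C_{n-1}.
For n = 22: C_21 = C(42, 21) / 22 = 538257874440/22 = 24466267020.
With the 6^22 = 131621703842267136 factor, the coefficient is 131621703842267136 * 24466267020 = 3220291751832267711546654720.

3220291751832267711546654720


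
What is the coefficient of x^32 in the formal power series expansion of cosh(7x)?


The Maclaurin series is cosh(t) = sum_{m>=0} t^(2m) / (2m)!, so substituting t = 7x, only even powers of x are nonzero, with coefficient of x^(2m) equal to 7^(2m) / (2m)!.
For x^32 the coefficient is 7^32/32! = 1104427674243920646305299201/263130836933693530167218012160000000 = 459986536544739960976801/109592185311825710190428160000000.

459986536544739960976801/109592185311825710190428160000000


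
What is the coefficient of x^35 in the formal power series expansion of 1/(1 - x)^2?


The negative binomial / multiset identity is
1/(1 - x)^r = sum_{k>=0} C(k + r - 1, r - 1) x^k.
Here r = 2 and k = 35, so the coefficient is
C(35 + 1, 1) = C(36, 1)
= 36

36


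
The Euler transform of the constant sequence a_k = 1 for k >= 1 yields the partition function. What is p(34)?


The Euler transform converts the sequence a_k = 1 into the number of integer partitions.
Using the recurrence or dynamic programming:
p(34) = 12310

12310


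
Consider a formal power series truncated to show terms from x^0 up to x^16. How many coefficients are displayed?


From x^0 to x^16 inclusive, the count is 16 - 0 + 1 = 17.

17


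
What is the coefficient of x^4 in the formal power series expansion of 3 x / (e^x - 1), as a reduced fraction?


The exponential generating function for Bernoulli numbers is
x / (e^x - 1) = sum_{k>=0} B_k x^k / k!.
So the coefficient of x^4 in 3 x / (e^x - 1) is 3 B_4 / 4!.
Computing: B_4 = -1/30, 4! = 24, giving
3 * -1/30 / 24 = -1/240.

-1/240


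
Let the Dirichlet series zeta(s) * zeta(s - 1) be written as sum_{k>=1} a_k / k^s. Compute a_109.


Convolution gives a_k = sum_{d | k} d * 1 = sum_{d | k} d = sigma(k), the sum of positive divisors of k.
For k = 109, the divisors are 1, 109, so
sigma(109) = 1 + 109 = 110.

110


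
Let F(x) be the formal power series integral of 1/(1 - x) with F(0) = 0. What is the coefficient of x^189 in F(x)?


1/(1 - x) = sum_{k>=0} x^k. Integrating termwise and using F(0) = 0 gives
F(x) = sum_{k>=0} x^(k+1) / (k+1) = sum_{m>=1} x^m / m = -ln(1 - x).
So the coefficient of x^189 is 1/189 = 1/189.

1/189


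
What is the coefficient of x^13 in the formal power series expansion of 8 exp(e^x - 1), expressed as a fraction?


exp(e^x - 1) is the exponential generating function for the Bell numbers Bell_k: exp(e^x - 1) = sum_{k>=0} Bell_k x^k / k!.
So the coefficient of x^13 in 8 exp(e^x - 1) is 8 Bell_13 / 13!.
Computing: Bell_13 = 27644437 and 13! = 6227020800, giving
8 * 27644437/6227020800 = 27644437/778377600.

27644437/778377600


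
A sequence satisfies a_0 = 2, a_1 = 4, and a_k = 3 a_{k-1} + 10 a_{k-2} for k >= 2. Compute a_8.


The characteristic equation is t^2 - 3 t - 10 = 0, with roots r_1 = 5 and r_2 = -2 (so c_1 = r_1 + r_2, c_2 = -r_1 r_2 as required).
One can use the closed form a_n = A r_1^n + B r_2^n, but direct iteration is more reliable:
a_0 = 2, a_1 = 4, a_2 = 32, a_3 = 136, a_4 = 728, a_5 = 3544, a_6 = 17912, a_7 = 89176, a_8 = 446648.
So a_8 = 446648.

446648


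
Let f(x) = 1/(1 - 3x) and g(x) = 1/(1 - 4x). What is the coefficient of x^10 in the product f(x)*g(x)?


The coefficient of x^n in f*g is the Cauchy product: sum_{k=0}^{n} a^k * b^(n-k).
With a=3, b=4, n=10:
sum_{k=0}^{10} 3^k * 4^(10-k)
= 4017157

4017157


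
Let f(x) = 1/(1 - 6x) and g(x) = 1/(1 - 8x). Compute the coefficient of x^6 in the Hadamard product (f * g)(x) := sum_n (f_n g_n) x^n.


f has coefficients f_k = 6^k and g has coefficients g_k = 8^k, so the Hadamard product has coefficient (f*g)_k = 6^k * 8^k = 48^k.
For k = 6: 48^6 = 12230590464.

12230590464


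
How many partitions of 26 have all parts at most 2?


Using the generating function (1-x)^(-1)(1-x^2)^(-1),
the coefficient of x^26 counts these restricted partitions.
Result = 14

14


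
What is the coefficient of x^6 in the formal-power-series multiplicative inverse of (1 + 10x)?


The inverse is 1/(1 + 10x). Apply the geometric identity 1/(1 - y) = sum_{k>=0} y^k with y = -10x:
1/(1 + 10x) = sum_{k>=0} (-10)^k x^k.
So the coefficient of x^6 is (-10)^6 = 1000000.

1000000


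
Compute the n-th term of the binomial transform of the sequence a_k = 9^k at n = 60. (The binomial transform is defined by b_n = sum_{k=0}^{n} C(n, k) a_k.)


With a_k = 9^k, b_n = sum_{k=0}^{n} C(n, k) 9^k = (1 + 9)^n by the binomial theorem.
For n = 60: (1 + 9)^60 = 10^60 = 1000000000000000000000000000000000000000000000000000000000000.

1000000000000000000000000000000000000000000000000000000000000


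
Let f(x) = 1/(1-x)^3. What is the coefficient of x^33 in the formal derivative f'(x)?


Differentiate: d/dx [ 1/(1-x)^r ] = r / (1-x)^(r+1).
Here r = 3, so f'(x) = 3 / (1-x)^4.
The expansion of 1/(1-x)^(r+1) has coefficient of x^n equal to C(n+r, r).
So the coefficient of x^33 in f'(x) is
3 * C(36, 3) = 3 * 7140 = 21420

21420


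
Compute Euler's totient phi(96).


phi(n) counts integers in [1, n] coprime to n. Using the multiplicative formula phi(n) = n * prod_{p | n} (1 - 1/p):
96 = 2^5 * 3, so
phi(96) = 96 * (1 - 1/2) * (1 - 1/3) = 32.

32


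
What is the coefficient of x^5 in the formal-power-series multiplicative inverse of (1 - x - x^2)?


Let the inverse be f(x) = sum_{k>=0} a_k x^k. From f(x) * (1 - x - x^2) = 1 and matching coefficients:
 x^0: a_0 = 1.
 x^1: a_1 - a_0 = 0, so a_1 = 1.
 x^k (k >= 2): a_k - a_{k-1} - a_{k-2} = 0, i.e. a_k = a_{k-1} + a_{k-2}.
This is the Fibonacci-type recurrence shifted so that a_0 = a_1 = 1.
Iterating: a_0=1, a_1=1, a_2=2, a_3=3, a_4=5, a_5=8
a_5 = 8.

8


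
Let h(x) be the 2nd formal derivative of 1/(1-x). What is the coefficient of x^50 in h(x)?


Differentiating 2 times: d^2/dx^2 [1/(1-x)] = 2!/(1-x)^3.
The expansion 1/(1-x)^3 = sum_{k>=0} C(k+2, 2) x^k, so the coefficient of x^n in 2!/(1-x)^3 is 2! * C(n+2, 2).
For n = 50: 2 * C(52, 2) = 2 * 1326 = 2652

2652


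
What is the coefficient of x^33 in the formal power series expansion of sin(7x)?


The Maclaurin series is sin(t) = sum_{k>=0} (-1)^k t^(2k+1) / (2k+1)!, so substituting t = 7x, only odd powers of x are nonzero, with coefficient of x^(2k+1) equal to (-1)^k 7^(2k+1) / (2k+1)!.
Write 33 = 2*16 + 1, giving the coefficient (-1)^16 * 7^33 / 33! = 7730993719707444524137094407/8683317618811886495518194401280000000 = 3219905755813179726837607/3616542115290248436284129280000000.

3219905755813179726837607/3616542115290248436284129280000000


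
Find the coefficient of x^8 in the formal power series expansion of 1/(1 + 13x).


Write 1/(1 + c x) = 1/(1 - (-c) x) and apply the geometric-series identity
1/(1 - y) = sum_{k>=0} y^k to get 1/(1 + c x) = sum_{k>=0} (-c)^k x^k.
So the coefficient of x^k is (-c)^k = (-1)^k * c^k.
Here c = 13 and k = 8:
(-13)^8 = 1 * 815730721 = 815730721

815730721


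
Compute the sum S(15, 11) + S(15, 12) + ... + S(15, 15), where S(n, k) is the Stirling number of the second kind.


By definition, S(n, k) counts partitions of an n-set into exactly k nonempty blocks.
Computing row n = 15 for k = 11..15:
S(15, k): 1479478, 106470, 4550, 105, 1
Sum = 1590604.

1590604


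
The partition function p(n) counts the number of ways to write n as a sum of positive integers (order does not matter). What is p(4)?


Using the generating function prod_{k>=1} 1/(1-x^k), we compute p(4).
By dynamic programming over parts 1 through 4:
p(4) = 5

5


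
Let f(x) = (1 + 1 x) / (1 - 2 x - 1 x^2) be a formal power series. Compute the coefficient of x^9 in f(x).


Write f(x) = sum_{k>=0} a_k x^k. Multiplying both sides by 1 - 2 x - 1 x^2 gives
(1 - 2 x - 1 x^2) sum_{k>=0} a_k x^k = 1 + 1 x.
Matching coefficients:
 x^0: a_0 = 1
 x^1: a_1 - 2 a_0 = 1  =>  a_1 = 2*1 + 1 = 3
 x^k (k >= 2): a_k = 2 a_{k-1} + 1 a_{k-2}.
Iterating: a_2 = 7, a_3 = 17, a_4 = 41, a_5 = 99, a_6 = 239, a_7 = 577, a_8 = 1393, a_9 = 3363.
So the coefficient of x^9 is 3363.

3363


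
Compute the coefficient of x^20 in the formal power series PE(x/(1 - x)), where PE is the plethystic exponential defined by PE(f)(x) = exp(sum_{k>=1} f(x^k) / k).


For f(x) = x/(1 - x) we have
sum_{k>=1} f(x^k) / k = sum_{k>=1} (1/k) * x^k / (1 - x^k) = sum_{k, m >= 1} x^(k m) / k,
which after exponentiating simplifies to
PE(x/(1 - x)) = prod_{k>=1} 1 / (1 - x^k).
This is the generating function for the partition function p(n), so the coefficient of x^20 is p(20).
Computing p(20) by dynamic programming over parts 1, 2, ..., 20: p(20) = 627.

627


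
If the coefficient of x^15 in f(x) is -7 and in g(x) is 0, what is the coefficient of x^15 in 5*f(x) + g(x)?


Scalar multiplication scales coefficients: 5 * -7 = -35.
Then add the g coefficient: -35 + 0
= -35

-35


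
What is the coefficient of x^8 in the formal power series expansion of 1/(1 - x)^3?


The expansion 1/(1 - x)^r = sum_{k>=0} C(k + r - 1, r - 1) x^k follows from the multiset / negative-binomial theorem (or from repeated differentiation of the geometric series).
For r = 3 and k = 8:
C(10, 2) = 3628800 / (2 * 40320) = 45.

45


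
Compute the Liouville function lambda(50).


The Liouville function is lambda(k) = (-1)^Omega(k), where Omega(k) counts the prime factors of k with multiplicity.
Factoring: 50 = 2 * 5 * 5, so Omega(50) = 3.
lambda(50) = (-1)^3 = -1.

-1


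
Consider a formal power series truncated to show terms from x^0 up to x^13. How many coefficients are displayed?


From x^0 to x^13 inclusive, the count is 13 - 0 + 1 = 14.

14


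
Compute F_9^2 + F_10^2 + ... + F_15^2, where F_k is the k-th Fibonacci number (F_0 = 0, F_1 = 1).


There is a standard identity sum_{k=0}^{N} F_k^2 = F_N * F_{N+1} (proved inductively from the telescoping relation F_k^2 = F_k F_{k+1} - F_{k-1} F_k). Then
sum_{k=9}^{15} F_k^2 = F_15 F_16 - F_8 F_9.
Computing: F_15 = 610, F_16 = 987, F_8 = 21, F_9 = 34.
Sum = 610 * 987 - 21 * 34 = 601356.

601356


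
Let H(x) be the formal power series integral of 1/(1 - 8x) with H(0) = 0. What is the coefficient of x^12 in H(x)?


1/(1 - 8x) = sum_{k>=0} 8^k x^k. Integrating termwise with H(0) = 0:
H(x) = sum_{k>=0} 8^k x^(k+1) / (k+1) = sum_{m>=1} 8^(m-1) x^m / m.
For m = 12: 8^11/12 = 8589934592/12 = 2147483648/3.

2147483648/3


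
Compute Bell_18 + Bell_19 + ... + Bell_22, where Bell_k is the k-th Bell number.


Recall Bell_k counts set partitions of a k-set (with Bell_0 = 1 by convention).
Bell_18 through Bell_22: 682076806159, 5832742205057, 51724158235372, 474869816156751, 4506715738447323
Sum = 682076806159 + 5832742205057 + 51724158235372 + 474869816156751 + 4506715738447323 = 5039824531850662.

5039824531850662


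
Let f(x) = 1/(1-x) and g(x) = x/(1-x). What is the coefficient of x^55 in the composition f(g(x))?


First simplify the composition: f(g(x)) = 1/(1 - x/(1-x)) = (1-x)/((1-x) - x) = (1-x)/(1-2x).
Now extract the coefficient. Write (1-x)/(1-2x) = 1/(1-2x) - x/(1-2x).
The coefficient of x^n in 1/(1-2x) is 2^n, and in x/(1-2x) is 2^(n-1) (for n >= 1).
So the coefficient of x^55 is 2^55 - 2^54 = 36028797018963968 - 18014398509481984 = 18014398509481984.

18014398509481984


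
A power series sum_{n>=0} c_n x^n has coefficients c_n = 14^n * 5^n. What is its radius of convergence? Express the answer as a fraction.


By the root test (Cauchy-Hadamard), the radius is R = 1 / limsup_n |c_n|^(1/n).
Here |c_n|^(1/n) = (14^n * 5^n)^(1/n) = 14 * 5 = 70 for all n.
So R = 1/70 = 1/70.

1/70


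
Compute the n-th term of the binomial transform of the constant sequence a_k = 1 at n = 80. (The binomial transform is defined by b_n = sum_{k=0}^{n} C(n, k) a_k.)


With a_k = 1 for all k, b_n = sum_{k=0}^{n} C(n, k) = 2^n by the binomial theorem.
For n = 80: 2^80 = 1208925819614629174706176.

1208925819614629174706176


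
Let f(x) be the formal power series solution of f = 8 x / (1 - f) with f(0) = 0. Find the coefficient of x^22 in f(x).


Apply Lagrange inversion: f = 8 x * phi(f) with phi(t) = 1/(1 - t), so
[x^n] f = 8^n * (1/n) [t^(n-1)] phi(t)^n = 8^n * (1/n) [t^(n-1)] (1 - t)^(-n) = 8^n * (1/n) C(2n - 2, n - 1) = 8^n * C_{n-1}.
For n = 22: C_21 = C(42, 21) / 22 = 538257874440/22 = 24466267020.
With the 8^22 = 73786976294838206464 factor, the coefficient is 73786976294838206464 * 24466267020 = 1805291864627921807046114017280.

1805291864627921807046114017280


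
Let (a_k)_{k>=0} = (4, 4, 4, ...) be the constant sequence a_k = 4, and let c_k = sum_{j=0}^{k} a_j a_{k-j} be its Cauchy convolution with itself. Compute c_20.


Since a_j = 4 for all j >= 0, the convolution sum becomes
c_k = sum_{j=0}^{k} 4 * 4 = 16 * (k + 1).
Equivalently, the generating function of (a_k) is 4/(1 - x) and its square is 16/(1 - x)^2 = sum_{k>=0} 16(k + 1) x^k.
For k = 20: 16 * 21 = 336.

336


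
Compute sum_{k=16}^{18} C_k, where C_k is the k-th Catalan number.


C_16 through C_18: 35357670, 129644790, 477638700
Sum = 35357670 + 129644790 + 477638700
= 642641160

642641160


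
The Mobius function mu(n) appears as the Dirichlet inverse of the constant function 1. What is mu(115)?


115 = 5 * 23 (all distinct primes).
mu(115) = (-1)^2 = 1

1


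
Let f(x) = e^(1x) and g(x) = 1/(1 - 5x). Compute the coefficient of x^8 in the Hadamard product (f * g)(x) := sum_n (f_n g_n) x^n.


Expanding: f_k = 1^k/k! (from e^(1x)) and g_k = 5^k (from 1/(1 - 5x)). So the Hadamard coefficient (f * g)_k = 1^k 5^k / k! = (5)^k / k!.
For k = 8: 5^8/8! = 390625/40320 = 78125/8064.

78125/8064


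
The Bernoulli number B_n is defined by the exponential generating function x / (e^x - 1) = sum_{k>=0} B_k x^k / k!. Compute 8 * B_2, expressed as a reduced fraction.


Bernoulli numbers can also be computed recursively via B_0 = 1 and sum_{j=0}^{m} C(m+1, j) B_j = 0 for m >= 1. Odd-index Bernoulli numbers vanish for k >= 3.
Computing B_2 = 1/6, so 8 * B_2 = 8 * 1/6 = 4/3.

4/3


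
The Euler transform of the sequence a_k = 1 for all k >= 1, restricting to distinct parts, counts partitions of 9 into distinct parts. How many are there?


Partitions of 9 into distinct parts can be computed via generating function.
Product (1+x)(1+x^2)(1+x^3)...
The coefficient of x^9 = 8

8


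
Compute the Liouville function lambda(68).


The Liouville function is lambda(k) = (-1)^Omega(k), where Omega(k) counts the prime factors of k with multiplicity.
Factoring: 68 = 2 * 2 * 17, so Omega(68) = 3.
lambda(68) = (-1)^3 = -1.

-1


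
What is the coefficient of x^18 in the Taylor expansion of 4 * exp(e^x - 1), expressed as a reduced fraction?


exp(e^x - 1) = sum_{k>=0} Bell_k x^k / k!, where Bell_k is the k-th Bell number.
So the coefficient of x^18 is 4 * Bell_18 / 18!.
Computing: Bell_18 = 682076806159 and 18! = 6402373705728000, giving
4 * 682076806159/6402373705728000 = 97439543737/228656203776000.

97439543737/228656203776000


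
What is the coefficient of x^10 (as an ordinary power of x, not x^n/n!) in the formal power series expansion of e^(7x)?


The exponential series is e^y = sum_{k>=0} y^k / k!. Substituting y = 7x gives
e^(7x) = sum_{k>=0} 7^k x^k / k!.
So the coefficient of x^n is a^n/n! with a = 7, n = 10:
7^10 / 10! = 282475249/3628800 = 40353607/518400

40353607/518400


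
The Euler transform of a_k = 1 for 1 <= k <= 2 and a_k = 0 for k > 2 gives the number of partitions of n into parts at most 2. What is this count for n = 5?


Partitions of 5 into parts at most 2:
Using generating function (1-x)^(-1)(1-x^2)^(-1),
the coefficient of x^5 = 3

3


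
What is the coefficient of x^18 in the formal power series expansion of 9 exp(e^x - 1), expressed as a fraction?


exp(e^x - 1) is the exponential generating function for the Bell numbers Bell_k: exp(e^x - 1) = sum_{k>=0} Bell_k x^k / k!.
So the coefficient of x^18 in 9 exp(e^x - 1) is 9 Bell_18 / 18!.
Computing: Bell_18 = 682076806159 and 18! = 6402373705728000, giving
9 * 682076806159/6402373705728000 = 97439543737/101624979456000.

97439543737/101624979456000


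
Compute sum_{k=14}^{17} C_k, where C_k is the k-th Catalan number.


C_14 through C_17: 2674440, 9694845, 35357670, 129644790
Sum = 2674440 + 9694845 + 35357670 + 129644790
= 177371745

177371745


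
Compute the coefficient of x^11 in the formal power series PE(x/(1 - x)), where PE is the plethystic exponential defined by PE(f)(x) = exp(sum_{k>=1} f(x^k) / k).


For f(x) = x/(1 - x) we have
sum_{k>=1} f(x^k) / k = sum_{k>=1} (1/k) * x^k / (1 - x^k) = sum_{k, m >= 1} x^(k m) / k,
which after exponentiating simplifies to
PE(x/(1 - x)) = prod_{k>=1} 1 / (1 - x^k).
This is the generating function for the partition function p(n), so the coefficient of x^11 is p(11).
Computing p(11) by dynamic programming over parts 1, 2, ..., 11: p(11) = 56.

56


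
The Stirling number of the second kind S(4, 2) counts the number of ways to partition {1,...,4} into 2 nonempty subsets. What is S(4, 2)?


Using the explicit formula S(n,k) = (1/k!) sum_{j=0}^{k} (-1)^(k-j) C(k,j) j^n:
S(4, 2) = 7
Equivalently, S(n,k) is n! times the coefficient of x^n in the EGF (e^x - 1)^k / k!.

7


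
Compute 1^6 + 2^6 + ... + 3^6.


This power sum has a closed form given by Faulhaber's formula
sum_{k=1}^{m} k^p = (1 / (p + 1)) * sum_{j=0}^{p} C(p + 1, j) B_j m^(p + 1 - j),
but for small m direct computation is fastest:
1 + 64 + 729 = 794.

794


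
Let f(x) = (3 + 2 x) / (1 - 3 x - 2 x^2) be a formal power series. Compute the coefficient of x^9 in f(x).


Write f(x) = sum_{k>=0} a_k x^k. Multiplying both sides by 1 - 3 x - 2 x^2 gives
(1 - 3 x - 2 x^2) sum_{k>=0} a_k x^k = 3 + 2 x.
Matching coefficients:
 x^0: a_0 = 3
 x^1: a_1 - 3 a_0 = 2  =>  a_1 = 3*3 + 2 = 11
 x^k (k >= 2): a_k = 3 a_{k-1} + 2 a_{k-2}.
Iterating: a_2 = 39, a_3 = 139, a_4 = 495, a_5 = 1763, a_6 = 6279, a_7 = 22363, a_8 = 79647, a_9 = 283667.
So the coefficient of x^9 is 283667.

283667


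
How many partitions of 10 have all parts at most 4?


Using the generating function (1-x)^(-1)(1-x^2)^(-1)...(1-x^4)^(-1),
the coefficient of x^10 counts these restricted partitions.
Result = 23

23


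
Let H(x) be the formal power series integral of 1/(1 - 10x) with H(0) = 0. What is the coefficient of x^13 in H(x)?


1/(1 - 10x) = sum_{k>=0} 10^k x^k. Integrating termwise with H(0) = 0:
H(x) = sum_{k>=0} 10^k x^(k+1) / (k+1) = sum_{m>=1} 10^(m-1) x^m / m.
For m = 13: 10^12/13 = 1000000000000/13 = 1000000000000/13.

1000000000000/13


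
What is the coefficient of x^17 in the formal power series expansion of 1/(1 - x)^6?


The negative binomial / multiset identity is
1/(1 - x)^r = sum_{k>=0} C(k + r - 1, r - 1) x^k.
Here r = 6 and k = 17, so the coefficient is
C(17 + 5, 5) = C(22, 5)
= 26334

26334


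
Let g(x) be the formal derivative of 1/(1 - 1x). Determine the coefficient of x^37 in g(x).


Differentiate termwise: d/dx sum_{k>=0} 1^k x^k = sum_{k>=1} k 1^k x^(k-1) = sum_{j>=0} (j+1) 1^(j+1) x^j.
Equivalently, d/dx [1/(1 - 1x)] = 1/(1 - 1x)^2.
For j = 37: 38 * 1^38 = 38 * 1 = 38.

38


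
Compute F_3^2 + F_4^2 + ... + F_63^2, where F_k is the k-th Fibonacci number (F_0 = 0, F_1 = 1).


There is a standard identity sum_{k=0}^{N} F_k^2 = F_N * F_{N+1} (proved inductively from the telescoping relation F_k^2 = F_k F_{k+1} - F_{k-1} F_k). Then
sum_{k=3}^{63} F_k^2 = F_63 F_64 - F_2 F_3.
Computing: F_63 = 6557470319842, F_64 = 10610209857723, F_2 = 1, F_3 = 2.
Sum = 6557470319842 * 10610209857723 - 1 * 2 = 69576136229313582123839764.

69576136229313582123839764


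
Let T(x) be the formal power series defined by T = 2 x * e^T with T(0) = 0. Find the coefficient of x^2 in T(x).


Apply the Lagrange inversion formula: if T = 2 x * phi(T) with phi(t) = e^t, then
[x^n] T = 2^n * (1/n) [t^(n-1)] phi(t)^n = 2^n * (1/n) [t^(n-1)] e^(n t) = 2^n * (1/n) * n^(n-1) / (n-1)! = 2^n * n^(n-1) / n!.
When c = 1 this is the Cayley count of rooted labeled trees on n vertices, divided by n!.
For n = 2: 2^2 * 2^1 / 2! = 4 * 2/2 = 4.

4


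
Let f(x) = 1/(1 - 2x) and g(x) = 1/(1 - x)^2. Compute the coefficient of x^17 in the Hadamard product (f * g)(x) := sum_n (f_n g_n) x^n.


f has coefficients f_k = 2^k. For g = 1/(1 - x)^2 the coefficient is g_k = C(k + 1, 1) = k + 1. The Hadamard coefficient is (f * g)_k = 2^k * (k + 1).
For k = 17: 2^17 * 18 = 131072 * 18 = 2359296.

2359296


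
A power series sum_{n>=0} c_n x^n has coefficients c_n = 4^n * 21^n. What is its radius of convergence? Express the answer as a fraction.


By the root test (Cauchy-Hadamard), the radius is R = 1 / limsup_n |c_n|^(1/n).
Here |c_n|^(1/n) = (4^n * 21^n)^(1/n) = 4 * 21 = 84 for all n.
So R = 1/84 = 1/84.

1/84


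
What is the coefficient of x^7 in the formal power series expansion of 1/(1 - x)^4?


The expansion 1/(1 - x)^r = sum_{k>=0} C(k + r - 1, r - 1) x^k follows from the multiset / negative-binomial theorem (or from repeated differentiation of the geometric series).
For r = 4 and k = 7:
C(10, 3) = 3628800 / (6 * 5040) = 120.

120


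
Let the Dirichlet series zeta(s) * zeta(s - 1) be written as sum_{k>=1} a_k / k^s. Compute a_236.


Convolution gives a_k = sum_{d | k} d * 1 = sum_{d | k} d = sigma(k), the sum of positive divisors of k.
For k = 236, the divisors are 1, 2, 4, 59, 118, 236, so
sigma(236) = 1 + 2 + 4 + 59 + 118 + 236 = 420.

420


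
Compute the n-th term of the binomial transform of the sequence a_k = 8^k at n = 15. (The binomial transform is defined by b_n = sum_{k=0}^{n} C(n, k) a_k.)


With a_k = 8^k, b_n = sum_{k=0}^{n} C(n, k) 8^k = (1 + 8)^n by the binomial theorem.
For n = 15: (1 + 8)^15 = 9^15 = 205891132094649.

205891132094649


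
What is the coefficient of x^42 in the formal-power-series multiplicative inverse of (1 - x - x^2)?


Let the inverse be f(x) = sum_{k>=0} a_k x^k. From f(x) * (1 - x - x^2) = 1 and matching coefficients:
 x^0: a_0 = 1.
 x^1: a_1 - a_0 = 0, so a_1 = 1.
 x^k (k >= 2): a_k - a_{k-1} - a_{k-2} = 0, i.e. a_k = a_{k-1} + a_{k-2}.
This is the Fibonacci-type recurrence shifted so that a_0 = a_1 = 1.
Iterating: a_0=1, a_1=1, a_2=2, a_3=3, a_4=5, a_5=8, a_6=13, a_7=21, a_8=34, a_9=55, ...
a_42 = 433494437.

433494437


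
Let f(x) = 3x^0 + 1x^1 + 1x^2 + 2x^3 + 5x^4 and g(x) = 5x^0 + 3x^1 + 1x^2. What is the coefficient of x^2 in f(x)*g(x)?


Cauchy product at x^2:
3*1 + 1*3 + 1*5
= 11

11


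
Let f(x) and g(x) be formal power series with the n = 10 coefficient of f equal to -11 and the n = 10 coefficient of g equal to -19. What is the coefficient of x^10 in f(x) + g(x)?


Addition of formal power series is termwise.
The coefficient of x^10 in f + g = -11 + -19
= -30

-30


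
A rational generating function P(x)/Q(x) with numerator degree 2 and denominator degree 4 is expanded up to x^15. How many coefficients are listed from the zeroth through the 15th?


Expanding up to x^15 gives the coefficients for x^0, x^1, ..., x^15.
That is 15 + 1 = 16 coefficients in total.

16


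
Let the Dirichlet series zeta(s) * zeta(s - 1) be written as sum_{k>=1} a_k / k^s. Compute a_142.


Convolution gives a_k = sum_{d | k} d * 1 = sum_{d | k} d = sigma(k), the sum of positive divisors of k.
For k = 142, the divisors are 1, 2, 71, 142, so
sigma(142) = 1 + 2 + 71 + 142 = 216.

216


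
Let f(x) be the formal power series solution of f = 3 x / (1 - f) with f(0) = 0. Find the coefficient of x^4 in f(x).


Apply Lagrange inversion: f = 3 x * phi(f) with phi(t) = 1/(1 - t), so
[x^n] f = 3^n * (1/n) [t^(n-1)] phi(t)^n = 3^n * (1/n) [t^(n-1)] (1 - t)^(-n) = 3^n * (1/n) C(2n - 2, n - 1) = 3^n * C_{n-1}.
For n = 4: C_3 = C(6, 3) / 4 = 20/4 = 5.
With the 3^4 = 81 factor, the coefficient is 81 * 5 = 405.

405


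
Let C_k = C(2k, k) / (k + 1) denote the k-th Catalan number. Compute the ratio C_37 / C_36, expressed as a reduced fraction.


Using C_k = (2k)! / (k! (k+1)!), the ratio C_{k+1}/C_k simplifies to
C_{k+1}/C_k = [(2k+2)! / ((k+1)! (k+2)!)] * [k! (k+1)! / (2k)!]
 = (2k+2)(2k+1) / ((k+1)(k+2)) = 2(2k+1) / (k+2).
For k = 36: 2(2*36 + 1) / (36 + 2) = 146/38 = 73/19.

73/19


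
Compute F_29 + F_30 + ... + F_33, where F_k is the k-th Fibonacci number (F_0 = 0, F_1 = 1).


Use the identity sum_{k=0}^{N} F_k = F_{N+2} - 1 (which follows from F_{k+2} - F_{k+1} = F_k). Then
sum_{k=29}^{33} F_k = (F_{35} - 1) - (F_{30} - 1) = F_{35} - F_{30}.
Computing: F_{35} = 9227465, F_{30} = 832040, so
Sum = 9227465 - 832040 = 8395425.

8395425


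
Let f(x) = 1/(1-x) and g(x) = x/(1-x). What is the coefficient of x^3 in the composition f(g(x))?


First simplify the composition: f(g(x)) = 1/(1 - x/(1-x)) = (1-x)/((1-x) - x) = (1-x)/(1-2x).
Now extract the coefficient. Write (1-x)/(1-2x) = 1/(1-2x) - x/(1-2x).
The coefficient of x^n in 1/(1-2x) is 2^n, and in x/(1-2x) is 2^(n-1) (for n >= 1).
So the coefficient of x^3 is 2^3 - 2^2 = 8 - 4 = 4.

4


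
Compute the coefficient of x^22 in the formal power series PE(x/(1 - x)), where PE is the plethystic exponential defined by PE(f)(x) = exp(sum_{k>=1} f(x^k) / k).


For f(x) = x/(1 - x) we have
sum_{k>=1} f(x^k) / k = sum_{k>=1} (1/k) * x^k / (1 - x^k) = sum_{k, m >= 1} x^(k m) / k,
which after exponentiating simplifies to
PE(x/(1 - x)) = prod_{k>=1} 1 / (1 - x^k).
This is the generating function for the partition function p(n), so the coefficient of x^22 is p(22).
Computing p(22) by dynamic programming over parts 1, 2, ..., 22: p(22) = 1002.

1002


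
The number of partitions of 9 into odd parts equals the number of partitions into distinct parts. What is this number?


Computing partitions of 9 into odd parts (1, 3, 5, ...):
Using the generating function prod_{k>=0} 1/(1-x^(2k+1)),
the count is 8

8


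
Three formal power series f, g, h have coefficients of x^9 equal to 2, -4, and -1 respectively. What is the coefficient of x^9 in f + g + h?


Series addition is componentwise:
2 + -4 + -1
= -3

-3


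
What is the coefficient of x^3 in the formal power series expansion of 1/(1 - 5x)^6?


The general identity 1/(1 - c x)^r = sum_{k>=0} c^k C(k + r - 1, r - 1) x^k follows by substituting y = c x into 1/(1 - y)^r = sum_{k>=0} C(k + r - 1, r - 1) y^k.
For c = 5, r = 6, k = 3:
5^3 * C(8, 5) = 125 * 56 = 7000.

7000


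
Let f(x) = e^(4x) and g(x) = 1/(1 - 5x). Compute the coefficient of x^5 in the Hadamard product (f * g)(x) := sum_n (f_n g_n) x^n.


Expanding: f_k = 4^k/k! (from e^(4x)) and g_k = 5^k (from 1/(1 - 5x)). So the Hadamard coefficient (f * g)_k = 4^k 5^k / k! = (20)^k / k!.
For k = 5: 20^5/5! = 3200000/120 = 80000/3.

80000/3


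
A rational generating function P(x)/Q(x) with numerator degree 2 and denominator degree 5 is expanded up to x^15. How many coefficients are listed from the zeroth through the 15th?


Expanding up to x^15 gives the coefficients for x^0, x^1, ..., x^15.
That is 15 + 1 = 16 coefficients in total.

16


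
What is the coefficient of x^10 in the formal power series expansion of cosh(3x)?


The Maclaurin series is cosh(t) = sum_{m>=0} t^(2m) / (2m)!, so substituting t = 3x, only even powers of x are nonzero, with coefficient of x^(2m) equal to 3^(2m) / (2m)!.
For x^10 the coefficient is 3^10/10! = 59049/3628800 = 729/44800.

729/44800


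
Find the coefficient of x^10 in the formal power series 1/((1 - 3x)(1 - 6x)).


By partial fractions or Cauchy convolution:
The coefficient equals sum_{k=0}^{10} 3^k * 6^(10-k).
= 120873303

120873303


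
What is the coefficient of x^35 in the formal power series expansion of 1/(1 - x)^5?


The negative binomial / multiset identity is
1/(1 - x)^r = sum_{k>=0} C(k + r - 1, r - 1) x^k.
Here r = 5 and k = 35, so the coefficient is
C(35 + 4, 4) = C(39, 4)
= 82251

82251


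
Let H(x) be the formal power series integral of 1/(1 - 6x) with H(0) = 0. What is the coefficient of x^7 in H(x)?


1/(1 - 6x) = sum_{k>=0} 6^k x^k. Integrating termwise with H(0) = 0:
H(x) = sum_{k>=0} 6^k x^(k+1) / (k+1) = sum_{m>=1} 6^(m-1) x^m / m.
For m = 7: 6^6/7 = 46656/7 = 46656/7.

46656/7


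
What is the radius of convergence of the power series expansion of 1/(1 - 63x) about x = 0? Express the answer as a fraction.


Expanding 1/(1 - 63x) = sum_{k>=0} 63^k x^k, the series converges when |63x| < 1, i.e., |x| < 1/63.
So the radius of convergence is 1/63 = 1/63.

1/63


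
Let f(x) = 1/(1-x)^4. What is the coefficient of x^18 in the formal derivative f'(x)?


Differentiate: d/dx [ 1/(1-x)^r ] = r / (1-x)^(r+1).
Here r = 4, so f'(x) = 4 / (1-x)^5.
The expansion of 1/(1-x)^(r+1) has coefficient of x^n equal to C(n+r, r).
So the coefficient of x^18 in f'(x) is
4 * C(22, 4) = 4 * 7315 = 29260

29260


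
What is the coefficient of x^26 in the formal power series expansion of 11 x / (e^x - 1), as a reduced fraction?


The exponential generating function for Bernoulli numbers is
x / (e^x - 1) = sum_{k>=0} B_k x^k / k!.
So the coefficient of x^26 in 11 x / (e^x - 1) is 11 B_26 / 26!.
Computing: B_26 = 8553103/6, 26! = 403291461126605635584000000, giving
11 * 8553103/6 / 403291461126605635584000000 = 657931/16921320047270166528000000.

657931/16921320047270166528000000


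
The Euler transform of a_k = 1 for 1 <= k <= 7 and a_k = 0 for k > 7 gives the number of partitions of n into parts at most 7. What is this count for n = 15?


Partitions of 15 into parts at most 7:
Using generating function (1-x)^(-1)(1-x^2)^(-1)...(1-x^7)^(-1),
the coefficient of x^15 = 131

131


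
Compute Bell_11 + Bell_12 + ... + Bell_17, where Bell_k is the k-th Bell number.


Recall Bell_k counts set partitions of a k-set (with Bell_0 = 1 by convention).
Bell_11 through Bell_17: 678570, 4213597, 27644437, 190899322, 1382958545, 10480142147, 82864869804
Sum = 678570 + 4213597 + 27644437 + 190899322 + 1382958545 + 10480142147 + 82864869804 = 94951406422.

94951406422


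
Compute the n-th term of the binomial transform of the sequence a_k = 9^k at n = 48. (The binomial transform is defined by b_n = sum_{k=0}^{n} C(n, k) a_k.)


With a_k = 9^k, b_n = sum_{k=0}^{n} C(n, k) 9^k = (1 + 9)^n by the binomial theorem.
For n = 48: (1 + 9)^48 = 10^48 = 1000000000000000000000000000000000000000000000000.

1000000000000000000000000000000000000000000000000


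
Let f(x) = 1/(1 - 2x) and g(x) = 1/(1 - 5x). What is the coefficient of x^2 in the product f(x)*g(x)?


The coefficient of x^n in f*g is the Cauchy product: sum_{k=0}^{n} a^k * b^(n-k).
With a=2, b=5, n=2:
sum_{k=0}^{2} 2^k * 5^(2-k)
= 39

39


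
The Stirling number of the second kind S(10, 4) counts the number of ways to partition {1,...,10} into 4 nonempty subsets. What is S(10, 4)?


Using the explicit formula S(n,k) = (1/k!) sum_{j=0}^{k} (-1)^(k-j) C(k,j) j^n:
S(10, 4) = 34105
Equivalently, S(n,k) is n! times the coefficient of x^n in the EGF (e^x - 1)^k / k!.

34105


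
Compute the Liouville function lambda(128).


The Liouville function is lambda(k) = (-1)^Omega(k), where Omega(k) counts the prime factors of k with multiplicity.
Factoring: 128 = 2 * 2 * 2 * 2 * 2 * 2 * 2, so Omega(128) = 7.
lambda(128) = (-1)^7 = -1.

-1


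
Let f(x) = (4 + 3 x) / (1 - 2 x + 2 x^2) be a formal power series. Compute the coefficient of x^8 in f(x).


Write f(x) = sum_{k>=0} a_k x^k. Multiplying both sides by 1 - 2 x + 2 x^2 gives
(1 - 2 x + 2 x^2) sum_{k>=0} a_k x^k = 4 + 3 x.
Matching coefficients:
 x^0: a_0 = 4
 x^1: a_1 - 2 a_0 = 3  =>  a_1 = 2*4 + 3 = 11
 x^k (k >= 2): a_k = 2 a_{k-1} - 2 a_{k-2}.
Iterating: a_2 = 14, a_3 = 6, a_4 = -16, a_5 = -44, a_6 = -56, a_7 = -24, a_8 = 64.
So the coefficient of x^8 is 64.

64


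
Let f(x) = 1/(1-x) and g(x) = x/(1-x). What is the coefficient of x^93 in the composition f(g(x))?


First simplify the composition: f(g(x)) = 1/(1 - x/(1-x)) = (1-x)/((1-x) - x) = (1-x)/(1-2x).
Now extract the coefficient. Write (1-x)/(1-2x) = 1/(1-2x) - x/(1-2x).
The coefficient of x^n in 1/(1-2x) is 2^n, and in x/(1-2x) is 2^(n-1) (for n >= 1).
So the coefficient of x^93 is 2^93 - 2^92 = 9903520314283042199192993792 - 4951760157141521099596496896 = 4951760157141521099596496896.

4951760157141521099596496896


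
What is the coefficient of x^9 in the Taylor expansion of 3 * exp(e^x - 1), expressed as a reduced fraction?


exp(e^x - 1) = sum_{k>=0} Bell_k x^k / k!, where Bell_k is the k-th Bell number.
So the coefficient of x^9 is 3 * Bell_9 / 9!.
Computing: Bell_9 = 21147 and 9! = 362880, giving
3 * 21147/362880 = 1007/5760.

1007/5760


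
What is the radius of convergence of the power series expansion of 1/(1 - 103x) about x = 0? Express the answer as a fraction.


Expanding 1/(1 - 103x) = sum_{k>=0} 103^k x^k, the series converges when |103x| < 1, i.e., |x| < 1/103.
So the radius of convergence is 1/103 = 1/103.

1/103


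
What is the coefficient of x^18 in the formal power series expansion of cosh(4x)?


The Maclaurin series is cosh(t) = sum_{m>=0} t^(2m) / (2m)!, so substituting t = 4x, only even powers of x are nonzero, with coefficient of x^(2m) equal to 4^(2m) / (2m)!.
For x^18 the coefficient is 4^18/18! = 68719476736/6402373705728000 = 1048576/97692469875.

1048576/97692469875
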